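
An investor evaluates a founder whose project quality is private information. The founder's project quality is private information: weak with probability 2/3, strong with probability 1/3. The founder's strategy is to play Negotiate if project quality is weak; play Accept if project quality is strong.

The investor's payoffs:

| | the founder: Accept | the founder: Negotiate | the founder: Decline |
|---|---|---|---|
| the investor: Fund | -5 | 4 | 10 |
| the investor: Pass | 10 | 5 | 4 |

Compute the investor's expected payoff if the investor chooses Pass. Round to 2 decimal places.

6.67

E[Pass] = 2/3·5 + 1/3·10 = 10/3 + 10/3 = 20/3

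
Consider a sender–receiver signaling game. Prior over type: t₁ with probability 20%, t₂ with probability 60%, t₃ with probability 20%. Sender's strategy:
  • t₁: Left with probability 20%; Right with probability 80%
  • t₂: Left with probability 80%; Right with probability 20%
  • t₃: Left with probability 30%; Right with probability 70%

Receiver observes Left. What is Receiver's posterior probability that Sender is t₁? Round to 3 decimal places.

0.069

Apply Bayes' rule using the sender's strategy as the likelihood.
P(Left) = 0.2·0.2 + 0.6·0.8 + 0.2·0.3 = 0.58
P(t₁ | Left) = (0.2·0.2) / 0.58 = 0.04 / 0.58 = 0.0689655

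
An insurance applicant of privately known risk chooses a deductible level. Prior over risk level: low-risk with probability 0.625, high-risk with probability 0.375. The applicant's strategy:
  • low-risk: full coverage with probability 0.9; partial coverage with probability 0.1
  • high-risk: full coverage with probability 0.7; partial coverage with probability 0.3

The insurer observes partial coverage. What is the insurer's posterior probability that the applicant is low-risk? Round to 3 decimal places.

Apply Bayes' rule using the sender's strategy as the likelihood.
P(partial coverage) = 0.625·0.1 + 0.375·0.3 = 0.175
P(low-risk | partial coverage) = (0.625·0.1) / 0.175 = 0.0625 / 0.175 = 0.357143

0.357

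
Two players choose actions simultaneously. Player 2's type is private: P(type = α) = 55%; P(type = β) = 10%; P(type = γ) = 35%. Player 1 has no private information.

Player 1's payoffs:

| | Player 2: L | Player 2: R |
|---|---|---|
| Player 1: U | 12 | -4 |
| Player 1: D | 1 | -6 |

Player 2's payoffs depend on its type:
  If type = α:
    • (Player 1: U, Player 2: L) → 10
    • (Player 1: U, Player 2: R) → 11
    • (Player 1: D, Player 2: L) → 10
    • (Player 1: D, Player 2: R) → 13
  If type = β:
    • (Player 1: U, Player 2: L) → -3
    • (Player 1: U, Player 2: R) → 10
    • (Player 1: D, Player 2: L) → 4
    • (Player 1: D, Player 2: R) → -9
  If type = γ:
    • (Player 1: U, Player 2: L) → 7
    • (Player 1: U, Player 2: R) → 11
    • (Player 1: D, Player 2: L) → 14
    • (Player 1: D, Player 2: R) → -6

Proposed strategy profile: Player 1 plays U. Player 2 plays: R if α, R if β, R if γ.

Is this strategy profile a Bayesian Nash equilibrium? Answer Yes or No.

Yes

A profile is a BNE iff every type of every player is best-responding given beliefs about the other side.
Player 1 plays U: E[U] = 0.55·(-4) + 0.1·(-4) + 0.35·(-4) = -4; E[D] = -6. Best-responding. ✓
Player 2 (type α), facing U: L gives 10, R gives 11. Proposed R is best. ✓
Player 2 (type β), facing U: L gives -3, R gives 10. Proposed R is best. ✓
Player 2 (type γ), facing U: L gives 7, R gives 11. Proposed R is best. ✓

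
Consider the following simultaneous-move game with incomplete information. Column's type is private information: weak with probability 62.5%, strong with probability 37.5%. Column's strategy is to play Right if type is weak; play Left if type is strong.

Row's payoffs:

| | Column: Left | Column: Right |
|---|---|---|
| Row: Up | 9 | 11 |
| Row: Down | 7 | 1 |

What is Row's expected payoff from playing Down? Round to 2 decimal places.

3.25

Take the expectation over Column's type, weighting each type's action by its prior probability.
E[Down] = 0.625·1 + 0.375·7 = 0.625 + 2.625 = 3.25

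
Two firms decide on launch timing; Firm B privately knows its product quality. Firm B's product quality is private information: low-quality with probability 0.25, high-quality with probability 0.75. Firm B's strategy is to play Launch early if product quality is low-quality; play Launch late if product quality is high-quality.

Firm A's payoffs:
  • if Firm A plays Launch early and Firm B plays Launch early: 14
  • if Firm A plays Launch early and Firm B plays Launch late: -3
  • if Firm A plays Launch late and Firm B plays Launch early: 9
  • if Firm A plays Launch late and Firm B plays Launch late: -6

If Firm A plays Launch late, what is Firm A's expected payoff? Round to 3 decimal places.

-2.250

E[Launch late] = 0.25·9 + 0.75·(-6) = 2.25 + (-4.5) = -2.25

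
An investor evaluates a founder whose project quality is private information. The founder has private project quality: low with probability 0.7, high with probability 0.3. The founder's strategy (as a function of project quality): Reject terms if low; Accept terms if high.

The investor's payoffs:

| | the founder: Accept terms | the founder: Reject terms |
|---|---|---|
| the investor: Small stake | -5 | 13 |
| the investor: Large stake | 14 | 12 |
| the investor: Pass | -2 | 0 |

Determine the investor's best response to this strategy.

Large stake

E[Small stake] = 0.7·(13) + 0.3·(-5) = 7.6
E[Large stake] = 0.7·(12) + 0.3·(14) = 12.6
E[Pass] = 0.7·(0) + 0.3·(-2) = -0.6
Best response: Large stake (12.6 is the largest).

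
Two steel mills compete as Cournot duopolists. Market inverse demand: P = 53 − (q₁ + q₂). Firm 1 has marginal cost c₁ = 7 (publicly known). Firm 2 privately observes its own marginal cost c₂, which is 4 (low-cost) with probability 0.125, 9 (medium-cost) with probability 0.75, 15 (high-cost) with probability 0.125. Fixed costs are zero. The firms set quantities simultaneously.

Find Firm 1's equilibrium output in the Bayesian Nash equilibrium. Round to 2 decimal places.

Each type of Firm 2 best-responds to q₁; Firm 1 best-responds to the expected q₂ over Firm 2's types.
Firm 2 with cost c maximizes (53 − (q₁+q₂) − c)·q₂, giving q₂(c) = (53 − c − q₁)/2.
E[c₂] = 0.125·4 + 0.75·9 + 0.125·15 = 9.125
Firm 1's FOC against E[q₂] yields q₁ = (53 − 2·7 + E[c₂])/3 = (53 − 14 + 9.125)/3 = 16.0417.

16.04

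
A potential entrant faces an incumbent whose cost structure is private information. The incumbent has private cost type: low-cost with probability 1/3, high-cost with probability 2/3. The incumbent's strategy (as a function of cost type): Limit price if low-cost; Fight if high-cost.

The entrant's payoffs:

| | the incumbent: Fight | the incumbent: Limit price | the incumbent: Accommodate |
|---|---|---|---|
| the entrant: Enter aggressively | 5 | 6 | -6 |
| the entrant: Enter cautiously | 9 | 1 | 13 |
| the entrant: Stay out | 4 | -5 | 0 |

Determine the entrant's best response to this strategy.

E[Enter aggressively] = 1/3·(6) + 2/3·(5) = 16/3
E[Enter cautiously] = 1/3·(1) + 2/3·(9) = 19/3
E[Stay out] = 1/3·(-5) + 2/3·(4) = 1
Best response: Enter cautiously (19/3 is the largest).

Enter cautiously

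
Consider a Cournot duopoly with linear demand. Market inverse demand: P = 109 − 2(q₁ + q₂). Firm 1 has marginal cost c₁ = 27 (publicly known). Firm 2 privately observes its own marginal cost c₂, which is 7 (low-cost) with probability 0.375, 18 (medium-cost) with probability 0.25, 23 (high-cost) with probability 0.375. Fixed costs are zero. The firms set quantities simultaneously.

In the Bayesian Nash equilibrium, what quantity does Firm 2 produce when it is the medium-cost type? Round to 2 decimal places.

16.85

Each type of Firm 2 best-responds to q₁; Firm 1 best-responds to the expected q₂ over Firm 2's types.
Firm 2 with cost c maximizes (109 − 2(q₁+q₂) − c)·q₂, giving q₂(c) = (109 − c − 2q₁)/4.
E[c₂] = 0.375·7 + 0.25·18 + 0.375·23 = 15.75
Firm 1's FOC against E[q₂] yields q₁ = (109 − 2·27 + E[c₂])/6 = (109 − 54 + 15.75)/6 = 11.7917.
q₂(medium-cost) = (109 − 18 − 2·11.7917)/4 = 16.8542.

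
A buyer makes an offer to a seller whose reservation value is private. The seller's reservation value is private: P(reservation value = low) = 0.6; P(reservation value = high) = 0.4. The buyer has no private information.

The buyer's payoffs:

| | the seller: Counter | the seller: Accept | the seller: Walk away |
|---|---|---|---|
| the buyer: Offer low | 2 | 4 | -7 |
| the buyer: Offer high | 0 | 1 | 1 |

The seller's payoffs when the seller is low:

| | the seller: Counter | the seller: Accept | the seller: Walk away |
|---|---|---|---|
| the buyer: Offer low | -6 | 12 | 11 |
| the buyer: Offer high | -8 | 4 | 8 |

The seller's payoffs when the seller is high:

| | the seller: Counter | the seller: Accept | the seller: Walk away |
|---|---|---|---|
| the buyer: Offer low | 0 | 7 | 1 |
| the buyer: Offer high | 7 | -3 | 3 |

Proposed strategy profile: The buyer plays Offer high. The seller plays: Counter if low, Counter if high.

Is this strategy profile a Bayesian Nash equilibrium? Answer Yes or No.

No

The buyer plays Offer high: E[Offer high] = 0.6·(0) + 0.4·(0) = 0; E[Offer low] = 2. Not best-responding. ✗
The seller (reservation value low), facing Offer high: Counter gives -8, Accept gives 4, Walk away gives 8. Proposed Counter is not best — profitable deviation exists. ✗
The seller (reservation value high), facing Offer high: Counter gives 7, Accept gives -3, Walk away gives 3. Proposed Counter is best. ✓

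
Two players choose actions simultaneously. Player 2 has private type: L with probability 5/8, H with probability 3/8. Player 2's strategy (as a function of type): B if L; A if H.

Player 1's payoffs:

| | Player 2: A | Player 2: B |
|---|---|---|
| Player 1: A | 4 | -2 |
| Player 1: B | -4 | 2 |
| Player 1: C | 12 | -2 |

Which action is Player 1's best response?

C

E[A] = 5/8·(-2) + 3/8·(4) = 1/4
E[B] = 5/8·(2) + 3/8·(-4) = -1/4
E[C] = 5/8·(-2) + 3/8·(12) = 13/4
Best response: C (13/4 is the largest).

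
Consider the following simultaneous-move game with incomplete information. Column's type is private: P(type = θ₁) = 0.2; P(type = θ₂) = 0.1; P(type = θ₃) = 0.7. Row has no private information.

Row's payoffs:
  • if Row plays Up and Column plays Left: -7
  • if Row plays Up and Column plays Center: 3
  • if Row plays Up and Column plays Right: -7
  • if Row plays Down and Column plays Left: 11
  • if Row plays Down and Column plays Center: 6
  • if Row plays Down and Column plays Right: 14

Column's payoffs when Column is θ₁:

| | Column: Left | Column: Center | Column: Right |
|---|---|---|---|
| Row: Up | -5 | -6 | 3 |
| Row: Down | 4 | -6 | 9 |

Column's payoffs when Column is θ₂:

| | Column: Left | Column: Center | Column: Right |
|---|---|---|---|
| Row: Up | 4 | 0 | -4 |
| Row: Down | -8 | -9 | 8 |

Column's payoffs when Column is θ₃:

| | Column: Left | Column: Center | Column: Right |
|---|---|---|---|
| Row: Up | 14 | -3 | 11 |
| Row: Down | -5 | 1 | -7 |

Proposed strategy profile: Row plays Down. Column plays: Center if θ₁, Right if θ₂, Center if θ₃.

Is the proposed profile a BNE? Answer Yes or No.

No

Row plays Down: E[Down] = 0.2·(6) + 0.1·(14) + 0.7·(6) = 6.8; E[Up] = 2. Best-responding. ✓
Column (type θ₁), facing Down: Left gives 4, Center gives -6, Right gives 9. Proposed Center is not best — profitable deviation exists. ✗
Column (type θ₂), facing Down: Left gives -8, Center gives -9, Right gives 8. Proposed Right is best. ✓
Column (type θ₃), facing Down: Left gives -5, Center gives 1, Right gives -7. Proposed Center is best. ✓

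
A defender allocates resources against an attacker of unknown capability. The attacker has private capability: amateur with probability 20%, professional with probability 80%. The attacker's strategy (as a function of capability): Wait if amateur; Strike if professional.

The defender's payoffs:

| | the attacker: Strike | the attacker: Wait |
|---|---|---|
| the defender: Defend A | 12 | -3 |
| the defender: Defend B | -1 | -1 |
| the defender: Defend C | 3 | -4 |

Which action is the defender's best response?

Compute the defender's expected payoff for each action, taking the expectation over the attacker's type.
E[Defend A] = 0.2·(-3) + 0.8·(12) = 9
E[Defend B] = 0.2·(-1) + 0.8·(-1) = -1
E[Defend C] = 0.2·(-4) + 0.8·(3) = 1.6
Best response: Defend A (9 is the largest).

Defend A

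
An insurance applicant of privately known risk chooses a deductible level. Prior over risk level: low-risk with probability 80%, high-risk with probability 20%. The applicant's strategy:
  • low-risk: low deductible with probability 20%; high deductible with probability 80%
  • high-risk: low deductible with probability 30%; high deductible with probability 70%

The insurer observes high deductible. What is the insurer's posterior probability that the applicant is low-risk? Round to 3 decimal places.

P(high deductible) = 0.8·0.8 + 0.2·0.7 = 0.78
P(low-risk | high deductible) = (0.8·0.8) / 0.78 = 0.64 / 0.78 = 0.820513

0.821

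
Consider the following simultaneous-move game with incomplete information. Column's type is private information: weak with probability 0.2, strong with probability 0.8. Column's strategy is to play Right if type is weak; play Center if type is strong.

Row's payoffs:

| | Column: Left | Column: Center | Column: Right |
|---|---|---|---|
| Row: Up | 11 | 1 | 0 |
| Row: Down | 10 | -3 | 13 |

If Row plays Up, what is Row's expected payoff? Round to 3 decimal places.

0.800

Take the expectation over Column's type, weighting each type's action by its prior probability.
E[Up] = 0.2·0 + 0.8·1 = 0 + 0.8 = 0.8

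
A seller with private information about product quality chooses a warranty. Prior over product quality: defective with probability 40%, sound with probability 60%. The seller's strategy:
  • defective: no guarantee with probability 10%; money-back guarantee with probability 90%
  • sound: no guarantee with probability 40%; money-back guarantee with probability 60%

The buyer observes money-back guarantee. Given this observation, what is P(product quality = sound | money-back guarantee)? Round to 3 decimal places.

0.500

Apply Bayes' rule using the sender's strategy as the likelihood.
P(money-back guarantee) = 0.4·0.9 + 0.6·0.6 = 0.72
P(sound | money-back guarantee) = (0.6·0.6) / 0.72 = 0.36 / 0.72 = 0.5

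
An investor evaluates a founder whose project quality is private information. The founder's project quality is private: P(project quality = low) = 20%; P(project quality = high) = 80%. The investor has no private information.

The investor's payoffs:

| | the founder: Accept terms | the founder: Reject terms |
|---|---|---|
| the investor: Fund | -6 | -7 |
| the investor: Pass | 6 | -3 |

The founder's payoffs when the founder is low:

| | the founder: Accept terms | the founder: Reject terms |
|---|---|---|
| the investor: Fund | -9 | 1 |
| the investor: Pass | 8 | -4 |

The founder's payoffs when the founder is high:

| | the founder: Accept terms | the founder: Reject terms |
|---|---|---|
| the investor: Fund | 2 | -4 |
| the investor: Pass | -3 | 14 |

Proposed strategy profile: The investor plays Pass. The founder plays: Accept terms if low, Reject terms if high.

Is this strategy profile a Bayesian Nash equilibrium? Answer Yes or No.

The investor plays Pass: E[Pass] = 0.2·(6) + 0.8·(-3) = -1.2; E[Fund] = -6.8. Best-responding. ✓
The founder (project quality low), facing Pass: Accept terms gives 8, Reject terms gives -4. Proposed Accept terms is best. ✓
The founder (project quality high), facing Pass: Accept terms gives -3, Reject terms gives 14. Proposed Reject terms is best. ✓

Yes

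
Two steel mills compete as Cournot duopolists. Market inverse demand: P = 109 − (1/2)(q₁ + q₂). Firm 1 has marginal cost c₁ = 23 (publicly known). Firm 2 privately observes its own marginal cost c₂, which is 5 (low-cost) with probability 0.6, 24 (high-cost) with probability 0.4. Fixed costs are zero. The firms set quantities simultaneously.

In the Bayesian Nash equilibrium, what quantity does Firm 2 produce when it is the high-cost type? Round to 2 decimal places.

Type-c best response for Firm 2: q₂(c) = (109 − c) − q₁/2.
Firm 1 maximizes expected profit; its first-order condition is 109 − q₁ − (1/2)E[q₂] − 23 = 0.
Substituting E[q₂] and solving: E[c₂] = 12.6, so q₁ = (109 − 2·23 + 12.6)/(3/2) = 50.4.
q₂(high-cost) = (109 − 24 − (1/2)·50.4) = 59.8.

59.80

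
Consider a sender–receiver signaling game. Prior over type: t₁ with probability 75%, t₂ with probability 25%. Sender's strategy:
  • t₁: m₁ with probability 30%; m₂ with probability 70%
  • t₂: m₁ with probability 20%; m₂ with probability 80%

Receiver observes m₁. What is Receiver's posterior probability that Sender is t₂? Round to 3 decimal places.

P(m₁) = 0.75·0.3 + 0.25·0.2 = 0.275
P(t₂ | m₁) = (0.25·0.2) / 0.275 = 0.05 / 0.275 = 0.181818

0.182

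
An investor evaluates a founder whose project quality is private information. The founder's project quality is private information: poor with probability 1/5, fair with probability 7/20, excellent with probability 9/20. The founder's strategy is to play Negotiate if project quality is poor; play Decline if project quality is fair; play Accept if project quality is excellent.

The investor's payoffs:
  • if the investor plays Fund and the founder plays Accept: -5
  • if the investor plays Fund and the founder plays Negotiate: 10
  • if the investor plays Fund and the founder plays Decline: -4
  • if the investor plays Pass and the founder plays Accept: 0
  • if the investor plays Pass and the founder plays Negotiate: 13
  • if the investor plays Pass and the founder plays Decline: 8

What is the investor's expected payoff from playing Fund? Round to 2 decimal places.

-1.65

E[Fund] = 1/5·10 + 7/20·(-4) + 9/20·(-5) = 2 + (-7/5) + (-9/4) = -33/20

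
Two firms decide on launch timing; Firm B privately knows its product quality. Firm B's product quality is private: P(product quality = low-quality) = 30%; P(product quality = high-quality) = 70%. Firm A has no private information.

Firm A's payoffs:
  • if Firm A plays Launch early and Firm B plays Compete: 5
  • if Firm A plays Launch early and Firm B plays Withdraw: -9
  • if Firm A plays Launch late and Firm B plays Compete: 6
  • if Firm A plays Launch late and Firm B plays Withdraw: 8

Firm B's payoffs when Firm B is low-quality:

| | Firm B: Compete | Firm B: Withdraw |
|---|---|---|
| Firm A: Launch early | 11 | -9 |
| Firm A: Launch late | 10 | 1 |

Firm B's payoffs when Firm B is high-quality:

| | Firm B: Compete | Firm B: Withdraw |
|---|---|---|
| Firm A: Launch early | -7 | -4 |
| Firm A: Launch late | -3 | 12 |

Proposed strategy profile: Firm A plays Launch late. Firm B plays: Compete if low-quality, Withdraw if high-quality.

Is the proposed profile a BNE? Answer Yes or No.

Yes

Firm A plays Launch late: E[Launch late] = 0.3·(6) + 0.7·(8) = 7.4; E[Launch early] = -4.8. Best-responding. ✓
Firm B (product quality low-quality), facing Launch late: Compete gives 10, Withdraw gives 1. Proposed Compete is best. ✓
Firm B (product quality high-quality), facing Launch late: Compete gives -3, Withdraw gives 12. Proposed Withdraw is best. ✓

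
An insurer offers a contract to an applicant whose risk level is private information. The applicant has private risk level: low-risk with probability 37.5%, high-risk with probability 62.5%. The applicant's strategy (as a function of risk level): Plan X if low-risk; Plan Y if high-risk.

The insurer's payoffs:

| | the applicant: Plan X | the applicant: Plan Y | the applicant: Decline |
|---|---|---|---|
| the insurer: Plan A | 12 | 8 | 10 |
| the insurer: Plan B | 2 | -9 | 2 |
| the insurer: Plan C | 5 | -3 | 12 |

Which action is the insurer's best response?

Plan A

E[Plan A] = 0.375·(12) + 0.625·(8) = 9.5
E[Plan B] = 0.375·(2) + 0.625·(-9) = -4.875
E[Plan C] = 0.375·(5) + 0.625·(-3) = 0
Best response: Plan A (9.5 is the largest).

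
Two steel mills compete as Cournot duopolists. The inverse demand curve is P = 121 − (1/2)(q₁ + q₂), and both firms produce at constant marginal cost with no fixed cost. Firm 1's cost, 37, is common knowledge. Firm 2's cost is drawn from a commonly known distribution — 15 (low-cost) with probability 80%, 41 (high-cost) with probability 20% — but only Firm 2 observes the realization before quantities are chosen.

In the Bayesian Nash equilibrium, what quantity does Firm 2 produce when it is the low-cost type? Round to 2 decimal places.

83.60

Firm 2 with cost c maximizes (121 − (1/2)(q₁+q₂) − c)·q₂, giving q₂(c) = (121 − c − (1/2)q₁).
E[c₂] = 0.8·15 + 0.2·41 = 20.2
Firm 1's FOC against E[q₂] yields q₁ = (121 − 2·37 + E[c₂])/(3/2) = (121 − 74 + 20.2)/(3/2) = 44.8.
q₂(low-cost) = (121 − 15 − (1/2)·44.8) = 83.6.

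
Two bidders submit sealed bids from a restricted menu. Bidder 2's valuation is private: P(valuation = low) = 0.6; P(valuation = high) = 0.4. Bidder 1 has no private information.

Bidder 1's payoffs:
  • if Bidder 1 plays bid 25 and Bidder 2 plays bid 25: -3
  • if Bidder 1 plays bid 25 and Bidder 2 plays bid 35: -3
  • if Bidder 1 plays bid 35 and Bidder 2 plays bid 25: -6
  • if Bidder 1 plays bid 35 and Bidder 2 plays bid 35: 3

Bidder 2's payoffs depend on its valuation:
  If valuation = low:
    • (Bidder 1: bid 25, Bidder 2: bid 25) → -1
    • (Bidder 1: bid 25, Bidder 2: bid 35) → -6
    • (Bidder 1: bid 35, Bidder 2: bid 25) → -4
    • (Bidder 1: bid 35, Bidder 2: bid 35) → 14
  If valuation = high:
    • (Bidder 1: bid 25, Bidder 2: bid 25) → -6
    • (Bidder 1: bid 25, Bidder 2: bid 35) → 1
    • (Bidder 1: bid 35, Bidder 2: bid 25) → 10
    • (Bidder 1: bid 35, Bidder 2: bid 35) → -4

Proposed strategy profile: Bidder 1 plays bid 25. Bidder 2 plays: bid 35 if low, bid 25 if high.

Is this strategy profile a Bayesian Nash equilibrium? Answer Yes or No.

No

A profile is a BNE iff every type of every player is best-responding given beliefs about the other side.
Bidder 1 plays bid 25: E[bid 25] = 0.6·(-3) + 0.4·(-3) = -3; E[bid 35] = -0.6. Not best-responding. ✗
Bidder 2 (valuation low), facing bid 25: bid 25 gives -1, bid 35 gives -6. Proposed bid 35 is not best — profitable deviation exists. ✗
Bidder 2 (valuation high), facing bid 25: bid 25 gives -6, bid 35 gives 1. Proposed bid 25 is not best — profitable deviation exists. ✗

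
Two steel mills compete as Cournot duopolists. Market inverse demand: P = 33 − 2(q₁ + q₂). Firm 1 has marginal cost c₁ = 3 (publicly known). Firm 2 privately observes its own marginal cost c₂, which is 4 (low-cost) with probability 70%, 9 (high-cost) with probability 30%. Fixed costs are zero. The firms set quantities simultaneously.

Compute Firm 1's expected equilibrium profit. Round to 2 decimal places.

Each type of Firm 2 best-responds to q₁; Firm 1 best-responds to the expected q₂ over Firm 2's types.
Firm 2 with cost c maximizes (33 − 2(q₁+q₂) − c)·q₂, giving q₂(c) = (33 − c − 2q₁)/4.
E[c₂] = 0.7·4 + 0.3·9 = 5.5
Firm 1's FOC against E[q₂] yields q₁ = (33 − 2·3 + E[c₂])/6 = (33 − 6 + 5.5)/6 = 5.41667.
E[P] = 33 − 2·(q₁ + E[q₂]) = 13.8333; Firm 1's expected profit = (E[P] − 3)·q₁ = (13.8333 − 3)·5.41667 = 58.6806.

58.68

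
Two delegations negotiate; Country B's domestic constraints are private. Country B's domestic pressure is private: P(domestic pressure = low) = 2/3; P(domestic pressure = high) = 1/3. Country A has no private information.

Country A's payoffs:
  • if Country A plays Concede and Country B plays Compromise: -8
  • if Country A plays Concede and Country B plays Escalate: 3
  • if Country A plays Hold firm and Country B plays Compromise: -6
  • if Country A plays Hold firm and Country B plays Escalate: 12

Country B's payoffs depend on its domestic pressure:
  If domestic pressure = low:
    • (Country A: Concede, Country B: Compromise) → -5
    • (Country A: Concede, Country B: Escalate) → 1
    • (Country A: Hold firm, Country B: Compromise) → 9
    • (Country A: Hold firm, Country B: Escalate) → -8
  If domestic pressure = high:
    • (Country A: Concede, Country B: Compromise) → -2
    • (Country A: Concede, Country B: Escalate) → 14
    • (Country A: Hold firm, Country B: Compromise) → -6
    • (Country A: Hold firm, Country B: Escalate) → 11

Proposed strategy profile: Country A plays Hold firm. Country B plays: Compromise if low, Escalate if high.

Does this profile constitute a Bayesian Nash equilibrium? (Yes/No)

Yes

Country A plays Hold firm: E[Hold firm] = 2/3·(-6) + 1/3·(12) = 0; E[Concede] = -13/3. Best-responding. ✓
Country B (domestic pressure low), facing Hold firm: Compromise gives 9, Escalate gives -8. Proposed Compromise is best. ✓
Country B (domestic pressure high), facing Hold firm: Compromise gives -6, Escalate gives 11. Proposed Escalate is best. ✓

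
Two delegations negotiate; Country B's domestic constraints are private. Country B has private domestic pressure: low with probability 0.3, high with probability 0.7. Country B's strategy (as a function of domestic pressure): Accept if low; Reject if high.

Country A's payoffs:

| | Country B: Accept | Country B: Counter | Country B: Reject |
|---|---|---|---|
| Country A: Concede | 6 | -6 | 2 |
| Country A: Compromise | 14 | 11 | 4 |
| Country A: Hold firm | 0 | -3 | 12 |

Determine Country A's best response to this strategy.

Hold firm

Compute Country A's expected payoff for each action, taking the expectation over Country B's type.
E[Concede] = 0.3·(6) + 0.7·(2) = 3.2
E[Compromise] = 0.3·(14) + 0.7·(4) = 7
E[Hold firm] = 0.3·(0) + 0.7·(12) = 8.4
Best response: Hold firm (8.4 is the largest).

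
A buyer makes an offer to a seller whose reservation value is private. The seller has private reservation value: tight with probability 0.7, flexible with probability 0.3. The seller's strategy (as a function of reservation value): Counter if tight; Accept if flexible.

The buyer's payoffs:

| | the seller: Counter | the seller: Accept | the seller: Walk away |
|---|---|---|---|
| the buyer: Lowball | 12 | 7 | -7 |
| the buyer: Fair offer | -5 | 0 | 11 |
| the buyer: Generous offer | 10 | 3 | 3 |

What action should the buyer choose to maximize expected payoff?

Lowball

Compute the buyer's expected payoff for each action, taking the expectation over the seller's type.
E[Lowball] = 0.7·(12) + 0.3·(7) = 10.5
E[Fair offer] = 0.7·(-5) + 0.3·(0) = -3.5
E[Generous offer] = 0.7·(10) + 0.3·(3) = 7.9
Best response: Lowball (10.5 is the largest).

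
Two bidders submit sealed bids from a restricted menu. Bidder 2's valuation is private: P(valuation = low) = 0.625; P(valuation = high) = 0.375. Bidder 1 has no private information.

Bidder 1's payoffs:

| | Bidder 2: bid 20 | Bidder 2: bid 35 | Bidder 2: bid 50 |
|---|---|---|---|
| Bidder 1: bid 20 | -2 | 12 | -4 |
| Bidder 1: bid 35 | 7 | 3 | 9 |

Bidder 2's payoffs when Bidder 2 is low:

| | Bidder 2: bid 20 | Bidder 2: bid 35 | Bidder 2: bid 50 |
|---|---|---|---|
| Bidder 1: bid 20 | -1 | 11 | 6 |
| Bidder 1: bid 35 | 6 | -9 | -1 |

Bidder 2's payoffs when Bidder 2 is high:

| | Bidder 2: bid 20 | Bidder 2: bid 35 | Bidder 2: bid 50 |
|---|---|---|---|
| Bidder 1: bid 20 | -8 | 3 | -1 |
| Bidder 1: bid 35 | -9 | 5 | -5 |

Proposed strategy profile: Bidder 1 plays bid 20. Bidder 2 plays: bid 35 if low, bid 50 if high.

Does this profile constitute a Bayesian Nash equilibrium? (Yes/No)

A profile is a BNE iff every type of every player is best-responding given beliefs about the other side.
Bidder 1 plays bid 20: E[bid 20] = 0.625·(12) + 0.375·(-4) = 6; E[bid 35] = 5.25. Best-responding. ✓
Bidder 2 (valuation low), facing bid 20: bid 20 gives -1, bid 35 gives 11, bid 50 gives 6. Proposed bid 35 is best. ✓
Bidder 2 (valuation high), facing bid 20: bid 20 gives -8, bid 35 gives 3, bid 50 gives -1. Proposed bid 50 is not best — profitable deviation exists. ✗

No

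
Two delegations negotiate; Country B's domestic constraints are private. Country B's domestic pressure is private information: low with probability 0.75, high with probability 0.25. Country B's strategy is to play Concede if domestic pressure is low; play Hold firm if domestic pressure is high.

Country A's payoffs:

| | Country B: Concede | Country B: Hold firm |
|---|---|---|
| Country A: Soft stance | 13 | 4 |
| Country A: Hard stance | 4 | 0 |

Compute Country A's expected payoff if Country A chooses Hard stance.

3

E[Hard stance] = 0.75·4 + 0.25·0 = 3 + 0 = 3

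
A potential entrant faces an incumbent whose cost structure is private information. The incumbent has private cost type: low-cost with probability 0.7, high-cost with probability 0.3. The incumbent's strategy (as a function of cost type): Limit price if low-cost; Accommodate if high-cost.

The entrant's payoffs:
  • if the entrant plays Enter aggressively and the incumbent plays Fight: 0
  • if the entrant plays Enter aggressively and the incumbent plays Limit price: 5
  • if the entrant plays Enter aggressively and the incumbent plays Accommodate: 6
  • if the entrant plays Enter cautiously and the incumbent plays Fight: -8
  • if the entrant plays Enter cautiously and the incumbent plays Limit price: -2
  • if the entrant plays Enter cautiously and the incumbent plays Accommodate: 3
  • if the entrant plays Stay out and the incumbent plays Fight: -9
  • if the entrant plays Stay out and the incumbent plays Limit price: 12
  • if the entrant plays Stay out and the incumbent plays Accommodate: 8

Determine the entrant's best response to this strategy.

Stay out

Compute the entrant's expected payoff for each action, taking the expectation over the incumbent's type.
E[Enter aggressively] = 0.7·(5) + 0.3·(6) = 5.3
E[Enter cautiously] = 0.7·(-2) + 0.3·(3) = -0.5
E[Stay out] = 0.7·(12) + 0.3·(8) = 10.8
Best response: Stay out (10.8 is the largest).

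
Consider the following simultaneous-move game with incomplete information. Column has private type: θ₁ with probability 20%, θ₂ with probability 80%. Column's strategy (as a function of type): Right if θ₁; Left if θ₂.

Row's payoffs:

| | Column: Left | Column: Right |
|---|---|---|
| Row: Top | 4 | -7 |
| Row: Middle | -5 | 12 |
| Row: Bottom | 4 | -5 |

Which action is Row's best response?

E[Top] = 0.2·(-7) + 0.8·(4) = 1.8
E[Middle] = 0.2·(12) + 0.8·(-5) = -1.6
E[Bottom] = 0.2·(-5) + 0.8·(4) = 2.2
Best response: Bottom (2.2 is the largest).

Bottom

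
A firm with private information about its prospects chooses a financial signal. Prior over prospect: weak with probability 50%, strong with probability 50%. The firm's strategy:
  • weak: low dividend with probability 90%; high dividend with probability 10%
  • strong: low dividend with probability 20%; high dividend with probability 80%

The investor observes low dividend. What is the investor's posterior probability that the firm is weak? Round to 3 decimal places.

P(low dividend) = 0.5·0.9 + 0.5·0.2 = 0.55
P(weak | low dividend) = (0.5·0.9) / 0.55 = 0.45 / 0.55 = 0.818182

0.818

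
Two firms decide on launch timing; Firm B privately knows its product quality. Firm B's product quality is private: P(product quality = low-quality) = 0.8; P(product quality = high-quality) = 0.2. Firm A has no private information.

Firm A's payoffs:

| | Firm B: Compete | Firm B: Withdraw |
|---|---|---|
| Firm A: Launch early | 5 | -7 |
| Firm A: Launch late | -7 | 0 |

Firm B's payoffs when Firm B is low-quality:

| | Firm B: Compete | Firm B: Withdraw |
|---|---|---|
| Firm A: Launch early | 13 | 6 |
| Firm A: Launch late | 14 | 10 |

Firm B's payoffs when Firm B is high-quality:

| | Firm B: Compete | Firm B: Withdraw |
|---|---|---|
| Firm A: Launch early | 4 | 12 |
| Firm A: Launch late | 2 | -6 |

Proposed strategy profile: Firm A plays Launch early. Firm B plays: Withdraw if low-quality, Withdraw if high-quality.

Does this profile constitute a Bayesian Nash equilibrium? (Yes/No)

No

Firm A plays Launch early: E[Launch early] = 0.8·(-7) + 0.2·(-7) = -7; E[Launch late] = 0. Not best-responding. ✗
Firm B (product quality low-quality), facing Launch early: Compete gives 13, Withdraw gives 6. Proposed Withdraw is not best — profitable deviation exists. ✗
Firm B (product quality high-quality), facing Launch early: Compete gives 4, Withdraw gives 12. Proposed Withdraw is best. ✓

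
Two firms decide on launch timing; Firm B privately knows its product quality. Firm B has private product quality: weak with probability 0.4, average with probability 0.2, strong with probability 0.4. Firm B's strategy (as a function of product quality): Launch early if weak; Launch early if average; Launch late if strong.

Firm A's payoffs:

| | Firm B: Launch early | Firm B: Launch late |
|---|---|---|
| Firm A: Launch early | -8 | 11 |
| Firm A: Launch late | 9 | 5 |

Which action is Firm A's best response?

Launch late

E[Launch early] = 0.4·(-8) + 0.2·(-8) + 0.4·(11) = -0.4
E[Launch late] = 0.4·(9) + 0.2·(9) + 0.4·(5) = 7.4
Best response: Launch late (7.4 is the largest).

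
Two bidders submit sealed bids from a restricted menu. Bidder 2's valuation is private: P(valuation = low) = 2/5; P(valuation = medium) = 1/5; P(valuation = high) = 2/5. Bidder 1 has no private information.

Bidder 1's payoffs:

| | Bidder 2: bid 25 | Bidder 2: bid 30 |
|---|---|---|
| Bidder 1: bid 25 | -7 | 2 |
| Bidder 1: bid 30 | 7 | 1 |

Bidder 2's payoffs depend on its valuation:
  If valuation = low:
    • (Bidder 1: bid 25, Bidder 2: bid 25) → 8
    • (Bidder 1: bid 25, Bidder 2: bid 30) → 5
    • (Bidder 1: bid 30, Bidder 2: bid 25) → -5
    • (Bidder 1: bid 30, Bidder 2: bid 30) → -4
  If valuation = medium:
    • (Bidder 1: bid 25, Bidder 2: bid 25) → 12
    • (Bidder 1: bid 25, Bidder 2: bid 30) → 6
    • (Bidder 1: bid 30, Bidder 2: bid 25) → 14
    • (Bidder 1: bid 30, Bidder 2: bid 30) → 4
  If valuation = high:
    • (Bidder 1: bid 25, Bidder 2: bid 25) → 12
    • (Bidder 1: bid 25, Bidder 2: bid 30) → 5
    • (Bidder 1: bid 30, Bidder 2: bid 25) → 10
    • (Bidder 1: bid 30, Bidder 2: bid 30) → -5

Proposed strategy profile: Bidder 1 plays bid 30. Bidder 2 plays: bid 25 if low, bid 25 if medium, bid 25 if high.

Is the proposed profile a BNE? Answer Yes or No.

Bidder 1 plays bid 30: E[bid 30] = 2/5·(7) + 1/5·(7) + 2/5·(7) = 7; E[bid 25] = -7. Best-responding. ✓
Bidder 2 (valuation low), facing bid 30: bid 25 gives -5, bid 30 gives -4. Proposed bid 25 is not best — profitable deviation exists. ✗
Bidder 2 (valuation medium), facing bid 30: bid 25 gives 14, bid 30 gives 4. Proposed bid 25 is best. ✓
Bidder 2 (valuation high), facing bid 30: bid 25 gives 10, bid 30 gives -5. Proposed bid 25 is best. ✓

No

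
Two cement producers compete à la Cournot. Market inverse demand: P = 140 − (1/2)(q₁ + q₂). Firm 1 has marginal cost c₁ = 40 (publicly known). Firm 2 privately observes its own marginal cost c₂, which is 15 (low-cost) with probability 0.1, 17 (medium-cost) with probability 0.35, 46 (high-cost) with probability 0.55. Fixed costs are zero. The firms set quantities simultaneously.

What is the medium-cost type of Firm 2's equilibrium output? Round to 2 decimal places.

Type-c best response for Firm 2: q₂(c) = (140 − c) − q₁/2.
Firm 1 maximizes expected profit; its first-order condition is 140 − q₁ − (1/2)E[q₂] − 40 = 0.
Substituting E[q₂] and solving: E[c₂] = 32.75, so q₁ = (140 − 2·40 + 32.75)/(3/2) = 61.8333.
q₂(medium-cost) = (140 − 17 − (1/2)·61.8333) = 92.0833.

92.08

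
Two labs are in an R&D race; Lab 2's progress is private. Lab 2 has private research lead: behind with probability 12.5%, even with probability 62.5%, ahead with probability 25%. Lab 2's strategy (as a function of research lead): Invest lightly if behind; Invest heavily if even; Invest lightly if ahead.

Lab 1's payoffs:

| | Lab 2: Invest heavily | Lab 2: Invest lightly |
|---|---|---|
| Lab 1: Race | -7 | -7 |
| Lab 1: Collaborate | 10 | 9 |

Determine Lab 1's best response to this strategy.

E[Race] = 0.125·(-7) + 0.625·(-7) + 0.25·(-7) = -7
E[Collaborate] = 0.125·(9) + 0.625·(10) + 0.25·(9) = 9.625
Best response: Collaborate (9.625 is the largest).

Collaborate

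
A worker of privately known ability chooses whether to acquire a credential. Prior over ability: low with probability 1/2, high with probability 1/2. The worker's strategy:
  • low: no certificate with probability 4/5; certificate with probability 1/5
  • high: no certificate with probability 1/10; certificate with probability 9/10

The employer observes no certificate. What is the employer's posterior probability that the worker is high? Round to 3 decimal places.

0.111

P(no certificate) = (1/2)·(4/5) + (1/2)·(1/10) = 9/20
P(high | no certificate) = ((1/2)·(1/10)) / (9/20) = (1/20) / (9/20) = 1/9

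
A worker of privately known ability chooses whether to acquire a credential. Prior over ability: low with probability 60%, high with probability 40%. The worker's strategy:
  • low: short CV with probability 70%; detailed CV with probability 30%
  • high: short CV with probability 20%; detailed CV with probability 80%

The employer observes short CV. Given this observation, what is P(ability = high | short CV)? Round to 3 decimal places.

P(short CV) = 0.6·0.7 + 0.4·0.2 = 0.5
P(high | short CV) = (0.4·0.2) / 0.5 = 0.08 / 0.5 = 0.16

0.160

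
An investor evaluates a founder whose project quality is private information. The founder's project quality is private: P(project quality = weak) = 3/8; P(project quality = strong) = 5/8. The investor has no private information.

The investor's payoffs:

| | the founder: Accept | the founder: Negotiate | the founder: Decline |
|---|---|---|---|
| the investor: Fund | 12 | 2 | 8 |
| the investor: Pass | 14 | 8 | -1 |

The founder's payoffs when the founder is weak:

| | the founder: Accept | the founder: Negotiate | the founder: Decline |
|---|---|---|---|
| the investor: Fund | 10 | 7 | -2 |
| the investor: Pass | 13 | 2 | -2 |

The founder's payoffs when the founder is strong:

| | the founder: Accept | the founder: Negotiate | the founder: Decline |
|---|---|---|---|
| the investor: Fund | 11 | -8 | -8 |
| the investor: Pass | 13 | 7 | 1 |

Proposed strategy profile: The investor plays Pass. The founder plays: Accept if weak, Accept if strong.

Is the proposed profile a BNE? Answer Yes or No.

Yes

The investor plays Pass: E[Pass] = 3/8·(14) + 5/8·(14) = 14; E[Fund] = 12. Best-responding. ✓
The founder (project quality weak), facing Pass: Accept gives 13, Negotiate gives 2, Decline gives -2. Proposed Accept is best. ✓
The founder (project quality strong), facing Pass: Accept gives 13, Negotiate gives 7, Decline gives 1. Proposed Accept is best. ✓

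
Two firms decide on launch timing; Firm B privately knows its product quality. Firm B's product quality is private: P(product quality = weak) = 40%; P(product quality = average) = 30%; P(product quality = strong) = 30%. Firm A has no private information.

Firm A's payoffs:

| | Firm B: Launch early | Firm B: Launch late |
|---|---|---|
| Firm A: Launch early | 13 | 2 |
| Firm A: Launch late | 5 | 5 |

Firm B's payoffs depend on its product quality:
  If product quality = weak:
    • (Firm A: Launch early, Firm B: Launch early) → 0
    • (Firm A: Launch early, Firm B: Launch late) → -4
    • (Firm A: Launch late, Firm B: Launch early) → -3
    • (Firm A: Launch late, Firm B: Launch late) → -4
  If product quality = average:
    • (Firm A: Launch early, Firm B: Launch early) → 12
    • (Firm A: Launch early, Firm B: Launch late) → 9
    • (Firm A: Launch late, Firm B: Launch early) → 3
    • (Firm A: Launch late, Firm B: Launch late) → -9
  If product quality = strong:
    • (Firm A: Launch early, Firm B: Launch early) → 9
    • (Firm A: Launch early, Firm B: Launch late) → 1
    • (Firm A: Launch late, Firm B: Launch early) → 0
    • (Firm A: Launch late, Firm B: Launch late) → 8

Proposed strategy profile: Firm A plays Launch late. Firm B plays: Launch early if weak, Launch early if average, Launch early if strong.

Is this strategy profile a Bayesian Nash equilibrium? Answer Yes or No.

No

Firm A plays Launch late: E[Launch late] = 0.4·(5) + 0.3·(5) + 0.3·(5) = 5; E[Launch early] = 13. Not best-responding. ✗
Firm B (product quality weak), facing Launch late: Launch early gives -3, Launch late gives -4. Proposed Launch early is best. ✓
Firm B (product quality average), facing Launch late: Launch early gives 3, Launch late gives -9. Proposed Launch early is best. ✓
Firm B (product quality strong), facing Launch late: Launch early gives 0, Launch late gives 8. Proposed Launch early is not best — profitable deviation exists. ✗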